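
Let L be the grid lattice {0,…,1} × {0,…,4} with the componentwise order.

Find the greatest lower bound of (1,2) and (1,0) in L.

In a product of chains, the meet is componentwise min, giving (1,0).

(1,0)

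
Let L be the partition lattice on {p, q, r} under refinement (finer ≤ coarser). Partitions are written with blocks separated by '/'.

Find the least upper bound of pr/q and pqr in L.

The join of pr/q and pqr merges any blocks that overlap across the partitions, giving pqr.

pqr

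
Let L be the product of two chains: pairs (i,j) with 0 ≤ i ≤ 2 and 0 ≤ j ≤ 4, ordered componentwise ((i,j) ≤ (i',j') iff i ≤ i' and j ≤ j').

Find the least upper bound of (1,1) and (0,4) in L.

(1,4)

In a product of chains, the join is componentwise max, giving (1,4).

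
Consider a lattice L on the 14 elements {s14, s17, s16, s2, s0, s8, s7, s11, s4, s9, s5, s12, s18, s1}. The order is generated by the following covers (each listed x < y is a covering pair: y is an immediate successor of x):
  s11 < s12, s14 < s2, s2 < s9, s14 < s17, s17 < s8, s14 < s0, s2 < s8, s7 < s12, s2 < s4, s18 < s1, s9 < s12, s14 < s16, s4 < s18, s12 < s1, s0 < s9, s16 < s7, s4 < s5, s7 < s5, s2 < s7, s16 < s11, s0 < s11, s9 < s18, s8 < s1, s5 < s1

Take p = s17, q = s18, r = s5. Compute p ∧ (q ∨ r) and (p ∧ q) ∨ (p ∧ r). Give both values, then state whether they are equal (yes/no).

s17; s14; no

q ∨ r = s1, so p ∧ (q ∨ r) = s17 ∧ s1 = s17.
p ∧ q = s14 and p ∧ r = s14, so (p ∧ q) ∨ (p ∧ r) = s14 ∨ s14 = s14.
Equal: no.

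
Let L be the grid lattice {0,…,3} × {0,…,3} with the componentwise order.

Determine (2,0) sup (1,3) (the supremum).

Common upper bounds of {(2,0), (1,3)}: (2,3), (3,3).
The least among these is (2,3).

(2,3)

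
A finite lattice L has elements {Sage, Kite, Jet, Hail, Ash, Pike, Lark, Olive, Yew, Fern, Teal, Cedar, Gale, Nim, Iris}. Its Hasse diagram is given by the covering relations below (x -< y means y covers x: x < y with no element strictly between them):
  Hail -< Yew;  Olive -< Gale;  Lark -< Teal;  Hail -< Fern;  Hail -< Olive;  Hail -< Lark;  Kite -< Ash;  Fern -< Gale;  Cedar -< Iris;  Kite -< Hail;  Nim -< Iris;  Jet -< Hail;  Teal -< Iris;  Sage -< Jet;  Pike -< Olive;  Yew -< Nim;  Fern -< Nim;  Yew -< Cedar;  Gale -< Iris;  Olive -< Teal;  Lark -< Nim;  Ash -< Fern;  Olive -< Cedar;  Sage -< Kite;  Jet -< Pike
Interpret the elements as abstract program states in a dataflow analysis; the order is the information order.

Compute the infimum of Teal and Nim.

Common lower bounds of {Teal, Nim}: Hail, Jet, Kite, Lark, Sage.
The greatest among these is Lark.

Lark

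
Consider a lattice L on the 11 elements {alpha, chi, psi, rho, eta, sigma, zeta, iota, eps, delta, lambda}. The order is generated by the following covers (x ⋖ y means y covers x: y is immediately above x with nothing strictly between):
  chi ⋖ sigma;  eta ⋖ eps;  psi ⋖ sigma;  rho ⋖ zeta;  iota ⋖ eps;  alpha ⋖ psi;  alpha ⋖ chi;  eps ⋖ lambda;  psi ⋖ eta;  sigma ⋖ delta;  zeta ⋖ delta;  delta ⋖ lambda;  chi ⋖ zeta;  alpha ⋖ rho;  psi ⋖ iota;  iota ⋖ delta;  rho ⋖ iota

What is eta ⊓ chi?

alpha

Common lower bounds of {eta, chi}: alpha.
The greatest among these is alpha.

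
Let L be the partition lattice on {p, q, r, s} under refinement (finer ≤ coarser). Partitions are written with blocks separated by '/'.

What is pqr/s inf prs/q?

pr/q/s

The meet (common refinement) of pqr/s and prs/q intersects blocks pairwise, giving pr/q/s.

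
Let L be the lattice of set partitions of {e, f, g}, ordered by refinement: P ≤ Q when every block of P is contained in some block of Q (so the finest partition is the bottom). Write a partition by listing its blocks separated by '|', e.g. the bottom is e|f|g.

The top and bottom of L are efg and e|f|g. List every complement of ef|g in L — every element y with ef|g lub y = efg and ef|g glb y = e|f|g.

Need y with ef|g ∨ y = efg and ef|g ∧ y = e|f|g.
Checking each element gives: eg|f, e|fg.

eg|f, e|fg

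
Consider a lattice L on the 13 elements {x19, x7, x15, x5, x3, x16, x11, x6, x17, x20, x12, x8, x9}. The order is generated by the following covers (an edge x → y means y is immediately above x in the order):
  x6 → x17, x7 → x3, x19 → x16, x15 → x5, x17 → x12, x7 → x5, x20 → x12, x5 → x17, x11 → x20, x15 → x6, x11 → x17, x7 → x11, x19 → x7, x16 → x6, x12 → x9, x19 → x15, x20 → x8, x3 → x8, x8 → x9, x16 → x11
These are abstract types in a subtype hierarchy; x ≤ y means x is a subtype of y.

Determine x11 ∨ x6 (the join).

Common upper bounds of {x11, x6}: x12, x17, x9.
The least among these is x17.

x17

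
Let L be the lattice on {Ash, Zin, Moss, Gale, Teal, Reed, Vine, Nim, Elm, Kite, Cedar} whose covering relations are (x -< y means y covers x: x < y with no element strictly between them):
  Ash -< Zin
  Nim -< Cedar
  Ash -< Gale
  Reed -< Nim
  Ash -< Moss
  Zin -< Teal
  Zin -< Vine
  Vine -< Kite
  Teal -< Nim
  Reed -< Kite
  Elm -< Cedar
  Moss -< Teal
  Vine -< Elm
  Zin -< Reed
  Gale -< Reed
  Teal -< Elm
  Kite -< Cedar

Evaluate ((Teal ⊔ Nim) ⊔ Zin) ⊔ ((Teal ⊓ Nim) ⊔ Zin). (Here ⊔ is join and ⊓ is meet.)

Nim

Teal ∨ Nim = Nim
Nim ∨ Zin = Nim
Teal ∧ Nim = Teal
Teal ∨ Zin = Teal
Nim ∨ Teal = Nim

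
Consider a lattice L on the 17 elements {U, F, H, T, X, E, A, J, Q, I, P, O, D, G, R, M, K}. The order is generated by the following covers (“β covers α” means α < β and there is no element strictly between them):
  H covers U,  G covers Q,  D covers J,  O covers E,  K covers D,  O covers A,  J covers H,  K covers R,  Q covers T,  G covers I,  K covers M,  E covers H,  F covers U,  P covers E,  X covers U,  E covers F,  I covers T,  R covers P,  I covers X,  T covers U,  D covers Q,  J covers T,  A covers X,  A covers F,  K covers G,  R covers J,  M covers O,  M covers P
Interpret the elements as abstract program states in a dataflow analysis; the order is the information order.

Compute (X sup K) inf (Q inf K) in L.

Q

X ∨ K = K
Q ∧ K = Q
K ∧ Q = Q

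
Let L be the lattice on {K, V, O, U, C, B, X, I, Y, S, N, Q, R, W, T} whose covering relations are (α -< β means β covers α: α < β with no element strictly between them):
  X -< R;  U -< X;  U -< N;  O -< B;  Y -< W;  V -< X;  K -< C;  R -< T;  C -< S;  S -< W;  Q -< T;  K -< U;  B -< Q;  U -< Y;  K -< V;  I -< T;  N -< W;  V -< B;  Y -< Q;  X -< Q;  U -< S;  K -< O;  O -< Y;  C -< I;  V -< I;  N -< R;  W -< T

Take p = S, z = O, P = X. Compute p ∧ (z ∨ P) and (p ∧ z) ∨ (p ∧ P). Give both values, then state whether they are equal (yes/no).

z ∨ P = Q, so p ∧ (z ∨ P) = S ∧ Q = U.
p ∧ z = K and p ∧ P = U, so (p ∧ z) ∨ (p ∧ P) = K ∨ U = U.
Equal: yes.

U; U; yes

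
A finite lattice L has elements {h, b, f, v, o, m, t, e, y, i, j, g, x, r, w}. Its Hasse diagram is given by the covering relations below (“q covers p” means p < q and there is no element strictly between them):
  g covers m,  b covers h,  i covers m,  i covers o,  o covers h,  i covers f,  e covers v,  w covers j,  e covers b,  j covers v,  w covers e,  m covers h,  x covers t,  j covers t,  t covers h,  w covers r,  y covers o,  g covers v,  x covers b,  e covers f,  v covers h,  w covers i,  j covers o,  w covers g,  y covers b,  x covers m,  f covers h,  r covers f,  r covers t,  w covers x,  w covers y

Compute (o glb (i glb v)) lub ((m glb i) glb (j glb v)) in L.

h

i ∧ v = h
o ∧ h = h
m ∧ i = m
j ∧ v = v
m ∧ v = h
h ∨ h = h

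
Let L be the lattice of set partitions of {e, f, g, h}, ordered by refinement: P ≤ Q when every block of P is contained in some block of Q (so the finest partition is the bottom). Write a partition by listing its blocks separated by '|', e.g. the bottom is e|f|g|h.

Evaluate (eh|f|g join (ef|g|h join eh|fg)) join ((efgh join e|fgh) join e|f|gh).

efgh

ef|g|h ∨ eh|fg = efgh
eh|f|g ∨ efgh = efgh
efgh ∨ e|fgh = efgh
efgh ∨ e|f|gh = efgh
efgh ∨ efgh = efgh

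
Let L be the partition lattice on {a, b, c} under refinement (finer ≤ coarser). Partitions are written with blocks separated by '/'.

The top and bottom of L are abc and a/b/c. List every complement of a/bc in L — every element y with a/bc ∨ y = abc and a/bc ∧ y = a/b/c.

ab/c, ac/b

Need y with a/bc ∨ y = abc and a/bc ∧ y = a/b/c.
Checking each element gives: ab/c, ac/b.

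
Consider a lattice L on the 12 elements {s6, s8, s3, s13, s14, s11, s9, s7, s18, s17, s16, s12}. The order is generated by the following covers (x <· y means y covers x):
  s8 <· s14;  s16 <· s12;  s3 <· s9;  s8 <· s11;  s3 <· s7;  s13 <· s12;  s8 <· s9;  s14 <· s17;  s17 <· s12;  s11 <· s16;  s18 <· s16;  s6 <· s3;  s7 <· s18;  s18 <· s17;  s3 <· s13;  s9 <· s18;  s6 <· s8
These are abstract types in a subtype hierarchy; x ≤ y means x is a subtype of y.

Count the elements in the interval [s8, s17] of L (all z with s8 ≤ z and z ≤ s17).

The interval [s8, s17] = {s14, s17, s18, s8, s9}, which has 5 elements.

5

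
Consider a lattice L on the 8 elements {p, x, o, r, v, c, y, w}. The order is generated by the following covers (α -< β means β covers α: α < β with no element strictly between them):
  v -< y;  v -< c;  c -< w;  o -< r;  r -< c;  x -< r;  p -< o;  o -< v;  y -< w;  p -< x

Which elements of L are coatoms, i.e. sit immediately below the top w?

The coatoms are exactly the elements covered by w: c, y.

c, y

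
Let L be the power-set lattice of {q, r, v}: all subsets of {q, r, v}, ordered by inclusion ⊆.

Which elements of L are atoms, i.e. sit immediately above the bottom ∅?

The atoms are exactly the elements that cover ∅: {q}, {r}, {v}.

{q}, {r}, {v}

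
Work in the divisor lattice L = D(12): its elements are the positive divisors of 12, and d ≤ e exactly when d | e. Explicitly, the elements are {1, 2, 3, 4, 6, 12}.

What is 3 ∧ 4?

1

Common lower bounds of {3, 4}: 1.
The greatest among these is 1.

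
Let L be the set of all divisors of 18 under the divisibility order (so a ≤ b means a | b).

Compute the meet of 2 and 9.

In the divisibility order, the meet is the greatest common divisor: gcd(2, 9) = 1.

1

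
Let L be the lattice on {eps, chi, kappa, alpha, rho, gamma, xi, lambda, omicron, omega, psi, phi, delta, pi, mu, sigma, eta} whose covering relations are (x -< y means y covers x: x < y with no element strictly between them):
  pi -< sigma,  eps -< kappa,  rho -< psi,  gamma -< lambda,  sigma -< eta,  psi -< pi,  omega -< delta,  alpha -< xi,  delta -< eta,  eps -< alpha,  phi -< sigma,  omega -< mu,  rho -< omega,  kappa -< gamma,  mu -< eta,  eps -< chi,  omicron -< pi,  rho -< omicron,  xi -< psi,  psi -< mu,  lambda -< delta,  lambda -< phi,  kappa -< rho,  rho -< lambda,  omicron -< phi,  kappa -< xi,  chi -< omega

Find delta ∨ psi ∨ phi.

eta

Common upper bounds of {delta, psi, phi}: eta.
The least among these is eta.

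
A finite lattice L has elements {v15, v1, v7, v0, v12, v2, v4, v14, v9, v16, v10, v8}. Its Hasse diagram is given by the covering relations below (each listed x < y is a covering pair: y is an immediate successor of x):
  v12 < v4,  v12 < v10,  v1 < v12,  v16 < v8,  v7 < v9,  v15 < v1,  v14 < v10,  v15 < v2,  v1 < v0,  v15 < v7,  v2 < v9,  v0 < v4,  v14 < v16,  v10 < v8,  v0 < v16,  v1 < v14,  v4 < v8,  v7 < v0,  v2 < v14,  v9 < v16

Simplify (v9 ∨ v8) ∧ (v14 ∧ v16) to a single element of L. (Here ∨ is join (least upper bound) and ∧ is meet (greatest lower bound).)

v9 ∨ v8 = v8
v14 ∧ v16 = v14
v8 ∧ v14 = v14

v14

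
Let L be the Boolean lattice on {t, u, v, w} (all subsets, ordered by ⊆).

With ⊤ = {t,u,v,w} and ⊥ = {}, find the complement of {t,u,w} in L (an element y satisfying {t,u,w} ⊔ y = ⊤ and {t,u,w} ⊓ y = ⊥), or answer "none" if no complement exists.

{v}

Need y with {t,u,w} ∨ y = {t,u,v,w} and {t,u,w} ∧ y = {}.
Checking each element gives: {v}.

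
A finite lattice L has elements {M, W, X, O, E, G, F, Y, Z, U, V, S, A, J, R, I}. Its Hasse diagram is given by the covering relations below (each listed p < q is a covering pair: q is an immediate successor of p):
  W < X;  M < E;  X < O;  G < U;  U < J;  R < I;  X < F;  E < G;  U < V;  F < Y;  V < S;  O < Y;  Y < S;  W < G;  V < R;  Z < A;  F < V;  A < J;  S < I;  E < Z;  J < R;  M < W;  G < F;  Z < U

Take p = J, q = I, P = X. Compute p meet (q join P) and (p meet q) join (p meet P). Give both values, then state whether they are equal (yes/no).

J; J; yes

q join P = I, so p meet (q join P) = J meet I = J.
p meet q = J and p meet P = W, so (p meet q) join (p meet P) = J join W = J.
Equal: yes.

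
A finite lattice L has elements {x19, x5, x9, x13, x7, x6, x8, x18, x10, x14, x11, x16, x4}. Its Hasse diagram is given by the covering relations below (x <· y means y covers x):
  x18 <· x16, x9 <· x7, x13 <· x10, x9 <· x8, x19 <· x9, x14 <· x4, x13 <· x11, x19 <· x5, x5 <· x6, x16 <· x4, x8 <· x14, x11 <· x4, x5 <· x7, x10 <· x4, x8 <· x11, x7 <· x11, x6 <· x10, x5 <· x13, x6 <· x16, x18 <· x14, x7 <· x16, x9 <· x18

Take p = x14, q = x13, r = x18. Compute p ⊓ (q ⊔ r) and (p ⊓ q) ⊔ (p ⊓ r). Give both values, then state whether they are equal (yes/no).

q ⊔ r = x4, so p ⊓ (q ⊔ r) = x14 ⊓ x4 = x14.
p ⊓ q = x19 and p ⊓ r = x18, so (p ⊓ q) ⊔ (p ⊓ r) = x19 ⊔ x18 = x18.
Equal: no.

x14; x18; no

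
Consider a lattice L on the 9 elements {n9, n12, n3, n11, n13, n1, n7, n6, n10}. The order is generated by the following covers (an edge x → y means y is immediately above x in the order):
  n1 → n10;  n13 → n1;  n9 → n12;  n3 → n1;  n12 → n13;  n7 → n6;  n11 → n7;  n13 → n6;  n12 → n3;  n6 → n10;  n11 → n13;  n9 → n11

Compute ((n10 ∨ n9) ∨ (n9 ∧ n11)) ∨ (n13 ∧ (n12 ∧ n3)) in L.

n10 ∨ n9 = n10
n9 ∧ n11 = n9
n10 ∨ n9 = n10
n12 ∧ n3 = n12
n13 ∧ n12 = n12
n10 ∨ n12 = n10

n10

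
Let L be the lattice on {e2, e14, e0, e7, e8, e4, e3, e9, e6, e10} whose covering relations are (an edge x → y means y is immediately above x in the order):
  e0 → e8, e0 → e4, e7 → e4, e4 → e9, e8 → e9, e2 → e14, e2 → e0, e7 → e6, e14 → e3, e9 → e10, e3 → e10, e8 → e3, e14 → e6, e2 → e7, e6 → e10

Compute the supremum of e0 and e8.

Common upper bounds of {e0, e8}: e10, e3, e8, e9.
The least among these is e8.

e8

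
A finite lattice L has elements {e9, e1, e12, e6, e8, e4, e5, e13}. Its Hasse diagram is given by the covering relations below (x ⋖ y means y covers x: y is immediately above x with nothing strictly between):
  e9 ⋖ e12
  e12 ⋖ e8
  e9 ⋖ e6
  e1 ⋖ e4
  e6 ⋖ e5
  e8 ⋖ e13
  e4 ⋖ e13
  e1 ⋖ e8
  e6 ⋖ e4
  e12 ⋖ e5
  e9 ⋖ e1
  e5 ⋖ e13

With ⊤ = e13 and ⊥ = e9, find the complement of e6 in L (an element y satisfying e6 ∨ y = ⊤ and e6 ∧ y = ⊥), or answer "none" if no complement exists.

e8

Need y with e6 ∨ y = e13 and e6 ∧ y = e9.
Checking each element gives: e8.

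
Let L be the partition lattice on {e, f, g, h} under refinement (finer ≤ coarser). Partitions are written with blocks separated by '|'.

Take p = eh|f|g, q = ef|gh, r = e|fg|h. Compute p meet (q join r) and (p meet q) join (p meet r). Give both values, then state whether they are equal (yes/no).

q join r = efgh, so p meet (q join r) = eh|f|g meet efgh = eh|f|g.
p meet q = e|f|g|h and p meet r = e|f|g|h, so (p meet q) join (p meet r) = e|f|g|h join e|f|g|h = e|f|g|h.
Equal: no.

eh|f|g; e|f|g|h; no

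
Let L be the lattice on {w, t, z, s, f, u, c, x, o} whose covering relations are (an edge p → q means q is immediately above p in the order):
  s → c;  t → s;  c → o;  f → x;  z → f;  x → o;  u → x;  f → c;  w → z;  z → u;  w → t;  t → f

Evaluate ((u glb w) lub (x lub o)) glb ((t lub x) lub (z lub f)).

u ∧ w = w
x ∨ o = o
w ∨ o = o
t ∨ x = x
z ∨ f = f
x ∨ f = x
o ∧ x = x

x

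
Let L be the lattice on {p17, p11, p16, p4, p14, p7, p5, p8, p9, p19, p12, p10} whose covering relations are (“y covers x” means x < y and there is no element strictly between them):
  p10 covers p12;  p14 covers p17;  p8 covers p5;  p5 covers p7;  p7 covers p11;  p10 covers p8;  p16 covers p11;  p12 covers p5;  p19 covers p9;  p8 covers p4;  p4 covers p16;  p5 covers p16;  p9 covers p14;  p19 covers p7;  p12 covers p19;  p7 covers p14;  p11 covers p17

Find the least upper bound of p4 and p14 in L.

p8

Common upper bounds of {p4, p14}: p10, p8.
The least among these is p8.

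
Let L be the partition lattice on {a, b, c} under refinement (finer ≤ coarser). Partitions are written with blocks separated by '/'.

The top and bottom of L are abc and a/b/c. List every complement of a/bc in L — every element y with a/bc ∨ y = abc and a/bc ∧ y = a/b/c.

Need y with a/bc ∨ y = abc and a/bc ∧ y = a/b/c.
Checking each element gives: ab/c, ac/b.

ab/c, ac/b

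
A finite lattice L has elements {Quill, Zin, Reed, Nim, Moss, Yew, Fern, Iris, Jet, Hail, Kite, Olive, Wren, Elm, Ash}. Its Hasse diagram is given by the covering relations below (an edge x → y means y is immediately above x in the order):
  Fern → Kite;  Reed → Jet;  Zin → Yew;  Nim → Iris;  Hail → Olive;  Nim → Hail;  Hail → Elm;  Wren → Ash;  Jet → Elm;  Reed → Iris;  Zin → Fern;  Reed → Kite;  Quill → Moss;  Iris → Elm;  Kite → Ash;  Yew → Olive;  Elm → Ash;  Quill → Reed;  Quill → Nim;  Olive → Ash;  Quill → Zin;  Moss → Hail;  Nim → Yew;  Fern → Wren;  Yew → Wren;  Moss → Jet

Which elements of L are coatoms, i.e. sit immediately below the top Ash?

Elm, Kite, Olive, Wren

The coatoms are exactly the elements covered by Ash: Elm, Kite, Olive, Wren.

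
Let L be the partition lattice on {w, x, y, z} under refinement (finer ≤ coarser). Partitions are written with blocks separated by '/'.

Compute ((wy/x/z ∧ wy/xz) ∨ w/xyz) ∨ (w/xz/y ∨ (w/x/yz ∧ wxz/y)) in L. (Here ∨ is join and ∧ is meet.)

wy/x/z ∧ wy/xz = wy/x/z
wy/x/z ∨ w/xyz = wxyz
w/x/yz ∧ wxz/y = w/x/y/z
w/xz/y ∨ w/x/y/z = w/xz/y
wxyz ∨ w/xz/y = wxyz

wxyz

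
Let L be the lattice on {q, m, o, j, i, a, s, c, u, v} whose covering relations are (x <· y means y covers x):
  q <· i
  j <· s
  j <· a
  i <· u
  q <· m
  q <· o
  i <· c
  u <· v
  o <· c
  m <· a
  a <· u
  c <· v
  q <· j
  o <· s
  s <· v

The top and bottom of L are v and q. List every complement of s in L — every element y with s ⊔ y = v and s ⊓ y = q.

i, m

Need y with s ∨ y = v and s ∧ y = q.
Checking each element gives: i, m.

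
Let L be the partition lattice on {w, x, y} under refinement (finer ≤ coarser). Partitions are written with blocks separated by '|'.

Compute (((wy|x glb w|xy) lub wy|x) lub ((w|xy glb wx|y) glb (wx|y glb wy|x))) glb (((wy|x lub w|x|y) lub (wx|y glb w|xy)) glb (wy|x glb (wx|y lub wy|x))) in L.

wy|x ∧ w|xy = w|x|y
w|x|y ∨ wy|x = wy|x
w|xy ∧ wx|y = w|x|y
wx|y ∧ wy|x = w|x|y
w|x|y ∧ w|x|y = w|x|y
wy|x ∨ w|x|y = wy|x
wy|x ∨ w|x|y = wy|x
wx|y ∧ w|xy = w|x|y
wy|x ∨ w|x|y = wy|x
wx|y ∨ wy|x = wxy
wy|x ∧ wxy = wy|x
wy|x ∧ wy|x = wy|x
wy|x ∧ wy|x = wy|x

wy|x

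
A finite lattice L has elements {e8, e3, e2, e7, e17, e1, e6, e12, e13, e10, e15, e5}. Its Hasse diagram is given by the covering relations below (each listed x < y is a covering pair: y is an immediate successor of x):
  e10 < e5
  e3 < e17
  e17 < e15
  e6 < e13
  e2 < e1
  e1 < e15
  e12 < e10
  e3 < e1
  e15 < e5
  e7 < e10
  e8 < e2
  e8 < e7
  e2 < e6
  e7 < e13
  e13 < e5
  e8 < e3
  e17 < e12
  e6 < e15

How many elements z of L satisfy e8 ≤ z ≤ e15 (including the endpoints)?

The interval [e8, e15] = {e1, e15, e17, e2, e3, e6, e8}, which has 7 elements.

7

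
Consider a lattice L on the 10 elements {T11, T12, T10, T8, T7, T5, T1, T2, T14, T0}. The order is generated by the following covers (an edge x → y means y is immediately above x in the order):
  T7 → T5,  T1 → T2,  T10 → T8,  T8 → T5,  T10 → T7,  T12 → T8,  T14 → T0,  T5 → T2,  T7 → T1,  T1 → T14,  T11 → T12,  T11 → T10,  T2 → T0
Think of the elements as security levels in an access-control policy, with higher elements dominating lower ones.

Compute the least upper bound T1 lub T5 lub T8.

Common upper bounds of {T1, T5, T8}: T0, T2.
The least among these is T2.

T2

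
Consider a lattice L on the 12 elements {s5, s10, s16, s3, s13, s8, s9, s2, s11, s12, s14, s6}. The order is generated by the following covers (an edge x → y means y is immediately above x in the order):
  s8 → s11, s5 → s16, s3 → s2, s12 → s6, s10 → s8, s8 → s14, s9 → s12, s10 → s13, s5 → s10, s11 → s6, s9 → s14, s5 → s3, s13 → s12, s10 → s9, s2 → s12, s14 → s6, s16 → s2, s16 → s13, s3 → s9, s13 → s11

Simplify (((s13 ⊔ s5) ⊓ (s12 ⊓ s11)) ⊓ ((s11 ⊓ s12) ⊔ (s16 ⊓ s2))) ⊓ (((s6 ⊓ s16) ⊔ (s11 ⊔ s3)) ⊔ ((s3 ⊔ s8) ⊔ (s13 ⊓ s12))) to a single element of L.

s13

s13 ∨ s5 = s13
s12 ∧ s11 = s13
s13 ∧ s13 = s13
s11 ∧ s12 = s13
s16 ∧ s2 = s16
s13 ∨ s16 = s13
s13 ∧ s13 = s13
s6 ∧ s16 = s16
s11 ∨ s3 = s6
s16 ∨ s6 = s6
s3 ∨ s8 = s14
s13 ∧ s12 = s13
s14 ∨ s13 = s6
s6 ∨ s6 = s6
s13 ∧ s6 = s13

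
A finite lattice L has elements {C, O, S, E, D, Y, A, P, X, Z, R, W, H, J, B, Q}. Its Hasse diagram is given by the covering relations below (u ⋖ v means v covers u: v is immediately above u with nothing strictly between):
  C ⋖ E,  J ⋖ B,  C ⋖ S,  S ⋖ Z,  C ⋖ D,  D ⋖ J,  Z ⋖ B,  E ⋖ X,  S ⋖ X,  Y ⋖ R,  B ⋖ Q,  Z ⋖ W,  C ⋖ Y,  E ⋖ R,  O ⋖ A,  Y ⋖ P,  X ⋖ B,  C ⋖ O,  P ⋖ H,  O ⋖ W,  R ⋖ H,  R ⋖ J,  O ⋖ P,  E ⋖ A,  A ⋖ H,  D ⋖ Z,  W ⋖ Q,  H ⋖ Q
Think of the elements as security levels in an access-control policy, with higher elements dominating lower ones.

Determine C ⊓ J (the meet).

C

Common lower bounds of {C, J}: C.
The greatest among these is C.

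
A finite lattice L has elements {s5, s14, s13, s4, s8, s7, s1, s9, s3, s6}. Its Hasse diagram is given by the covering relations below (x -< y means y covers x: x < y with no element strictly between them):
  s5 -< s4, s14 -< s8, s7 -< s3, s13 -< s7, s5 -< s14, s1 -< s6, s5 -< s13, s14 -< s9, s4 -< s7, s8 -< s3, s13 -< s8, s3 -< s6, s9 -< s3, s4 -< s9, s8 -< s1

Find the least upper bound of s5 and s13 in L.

s13

Common upper bounds of {s5, s13}: s1, s13, s3, s6, s7, s8.
The least among these is s13.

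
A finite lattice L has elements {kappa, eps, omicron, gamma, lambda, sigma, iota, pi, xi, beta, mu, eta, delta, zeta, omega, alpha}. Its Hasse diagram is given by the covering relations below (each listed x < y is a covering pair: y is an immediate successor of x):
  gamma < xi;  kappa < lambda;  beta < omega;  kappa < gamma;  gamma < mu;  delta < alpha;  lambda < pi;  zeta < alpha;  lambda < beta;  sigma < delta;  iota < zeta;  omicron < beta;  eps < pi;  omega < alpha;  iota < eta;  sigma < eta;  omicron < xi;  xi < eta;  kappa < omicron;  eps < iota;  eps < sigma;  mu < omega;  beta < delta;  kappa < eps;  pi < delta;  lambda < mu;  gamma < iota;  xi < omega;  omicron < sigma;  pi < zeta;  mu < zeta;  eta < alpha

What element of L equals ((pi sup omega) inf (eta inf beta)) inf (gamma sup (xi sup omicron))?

omicron

pi ∨ omega = alpha
eta ∧ beta = omicron
alpha ∧ omicron = omicron
xi ∨ omicron = xi
gamma ∨ xi = xi
omicron ∧ xi = omicron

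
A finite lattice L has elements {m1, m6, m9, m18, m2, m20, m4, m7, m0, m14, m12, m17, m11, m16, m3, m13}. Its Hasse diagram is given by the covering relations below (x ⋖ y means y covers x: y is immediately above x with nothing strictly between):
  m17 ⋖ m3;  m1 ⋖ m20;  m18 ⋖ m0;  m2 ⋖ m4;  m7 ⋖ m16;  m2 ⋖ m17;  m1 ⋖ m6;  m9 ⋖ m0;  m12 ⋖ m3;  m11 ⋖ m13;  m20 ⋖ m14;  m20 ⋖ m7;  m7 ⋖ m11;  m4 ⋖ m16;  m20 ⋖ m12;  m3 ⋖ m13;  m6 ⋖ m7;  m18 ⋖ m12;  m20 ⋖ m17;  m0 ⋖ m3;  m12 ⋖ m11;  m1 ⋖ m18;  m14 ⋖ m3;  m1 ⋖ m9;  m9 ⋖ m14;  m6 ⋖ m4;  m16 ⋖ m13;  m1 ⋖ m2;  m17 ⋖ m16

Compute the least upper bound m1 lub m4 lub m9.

m13

Common upper bounds of {m1, m4, m9}: m13.
The least among these is m13.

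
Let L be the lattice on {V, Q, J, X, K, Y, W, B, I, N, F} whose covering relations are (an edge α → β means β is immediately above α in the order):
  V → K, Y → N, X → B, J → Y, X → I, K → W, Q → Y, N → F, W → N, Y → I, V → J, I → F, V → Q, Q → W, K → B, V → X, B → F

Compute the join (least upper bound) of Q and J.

Y

Common upper bounds of {Q, J}: F, I, N, Y.
The least among these is Y.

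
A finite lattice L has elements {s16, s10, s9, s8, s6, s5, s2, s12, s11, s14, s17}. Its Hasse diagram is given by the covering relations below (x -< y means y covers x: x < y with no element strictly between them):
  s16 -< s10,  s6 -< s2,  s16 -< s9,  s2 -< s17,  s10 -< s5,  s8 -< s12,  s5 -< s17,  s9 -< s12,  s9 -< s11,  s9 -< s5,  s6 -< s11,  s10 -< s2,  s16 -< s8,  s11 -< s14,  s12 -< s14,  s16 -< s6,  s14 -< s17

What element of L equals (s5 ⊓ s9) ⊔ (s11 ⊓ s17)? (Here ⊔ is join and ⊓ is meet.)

s11

s5 ∧ s9 = s9
s11 ∧ s17 = s11
s9 ∨ s11 = s11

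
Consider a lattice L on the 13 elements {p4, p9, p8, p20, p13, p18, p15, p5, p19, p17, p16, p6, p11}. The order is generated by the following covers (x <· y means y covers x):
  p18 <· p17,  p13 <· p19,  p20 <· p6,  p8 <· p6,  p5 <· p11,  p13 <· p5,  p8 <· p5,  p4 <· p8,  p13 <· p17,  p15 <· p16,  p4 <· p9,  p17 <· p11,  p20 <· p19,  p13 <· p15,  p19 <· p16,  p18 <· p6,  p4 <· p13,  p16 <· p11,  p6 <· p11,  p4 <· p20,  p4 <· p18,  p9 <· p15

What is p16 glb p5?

Common lower bounds of {p16, p5}: p13, p4.
The greatest among these is p13.

p13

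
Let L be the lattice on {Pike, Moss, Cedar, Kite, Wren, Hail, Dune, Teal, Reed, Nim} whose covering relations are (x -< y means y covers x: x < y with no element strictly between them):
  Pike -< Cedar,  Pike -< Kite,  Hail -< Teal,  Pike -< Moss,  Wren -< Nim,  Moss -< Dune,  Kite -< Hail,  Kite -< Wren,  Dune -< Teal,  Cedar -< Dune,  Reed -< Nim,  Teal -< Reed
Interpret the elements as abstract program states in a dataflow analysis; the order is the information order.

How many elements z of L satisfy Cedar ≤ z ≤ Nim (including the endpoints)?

The interval [Cedar, Nim] = {Cedar, Dune, Nim, Reed, Teal}, which has 5 elements.

5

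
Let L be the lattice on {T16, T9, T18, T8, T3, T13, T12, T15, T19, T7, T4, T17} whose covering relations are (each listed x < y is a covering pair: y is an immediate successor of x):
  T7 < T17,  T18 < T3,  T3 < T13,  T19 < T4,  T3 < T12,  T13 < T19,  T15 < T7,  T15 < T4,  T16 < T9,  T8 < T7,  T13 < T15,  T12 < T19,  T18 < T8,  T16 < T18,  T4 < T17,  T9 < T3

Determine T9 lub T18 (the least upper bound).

T3

Common upper bounds of {T9, T18}: T12, T13, T15, T17, T19, T3, T4, T7.
The least among these is T3.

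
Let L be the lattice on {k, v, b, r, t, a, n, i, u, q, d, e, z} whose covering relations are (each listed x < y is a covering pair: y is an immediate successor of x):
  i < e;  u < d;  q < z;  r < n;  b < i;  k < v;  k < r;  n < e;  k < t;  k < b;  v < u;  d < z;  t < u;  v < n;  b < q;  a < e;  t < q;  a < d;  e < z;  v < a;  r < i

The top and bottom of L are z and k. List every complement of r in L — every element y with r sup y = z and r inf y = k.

d, q, t, u

Need y with r ∨ y = z and r ∧ y = k.
Checking each element gives: d, q, t, u.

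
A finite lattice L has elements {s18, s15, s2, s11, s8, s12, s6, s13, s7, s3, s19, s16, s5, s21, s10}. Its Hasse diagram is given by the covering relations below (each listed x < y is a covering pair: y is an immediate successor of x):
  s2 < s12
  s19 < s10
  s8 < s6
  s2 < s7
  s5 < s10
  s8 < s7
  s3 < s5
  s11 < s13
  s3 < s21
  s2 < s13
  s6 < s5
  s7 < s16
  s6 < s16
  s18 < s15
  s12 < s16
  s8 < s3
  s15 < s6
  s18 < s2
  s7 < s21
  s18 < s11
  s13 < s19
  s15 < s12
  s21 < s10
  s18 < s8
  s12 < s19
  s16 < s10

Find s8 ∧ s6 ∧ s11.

s18

Common lower bounds of {s8, s6, s11}: s18.
The greatest among these is s18.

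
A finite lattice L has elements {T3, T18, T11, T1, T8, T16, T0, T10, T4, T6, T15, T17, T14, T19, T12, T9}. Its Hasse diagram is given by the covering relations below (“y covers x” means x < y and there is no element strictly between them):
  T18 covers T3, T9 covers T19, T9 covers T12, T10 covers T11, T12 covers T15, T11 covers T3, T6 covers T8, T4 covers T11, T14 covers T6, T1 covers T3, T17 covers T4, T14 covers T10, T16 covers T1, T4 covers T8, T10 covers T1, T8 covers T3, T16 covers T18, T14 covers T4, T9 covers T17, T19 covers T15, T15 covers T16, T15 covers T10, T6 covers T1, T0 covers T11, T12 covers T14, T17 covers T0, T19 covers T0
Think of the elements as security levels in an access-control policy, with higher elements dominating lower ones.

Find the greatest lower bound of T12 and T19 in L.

T15

Common lower bounds of {T12, T19}: T1, T10, T11, T15, T16, T18, T3.
The greatest among these is T15.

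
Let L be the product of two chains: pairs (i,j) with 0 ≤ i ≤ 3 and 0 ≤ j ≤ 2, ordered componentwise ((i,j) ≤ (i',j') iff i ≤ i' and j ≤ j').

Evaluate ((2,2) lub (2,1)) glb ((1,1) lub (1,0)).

(2,2) ∨ (2,1) = (2,2)
(1,1) ∨ (1,0) = (1,1)
(2,2) ∧ (1,1) = (1,1)

(1,1)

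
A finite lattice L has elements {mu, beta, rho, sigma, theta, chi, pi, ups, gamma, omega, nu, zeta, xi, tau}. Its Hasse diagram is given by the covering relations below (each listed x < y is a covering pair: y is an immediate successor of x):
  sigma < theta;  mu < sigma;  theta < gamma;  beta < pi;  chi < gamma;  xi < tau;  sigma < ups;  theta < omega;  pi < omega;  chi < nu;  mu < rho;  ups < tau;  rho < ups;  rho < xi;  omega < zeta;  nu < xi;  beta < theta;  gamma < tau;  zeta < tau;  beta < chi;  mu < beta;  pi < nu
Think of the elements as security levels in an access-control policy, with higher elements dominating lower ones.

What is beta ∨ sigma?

Common upper bounds of {beta, sigma}: gamma, omega, tau, theta, zeta.
The least among these is theta.

theta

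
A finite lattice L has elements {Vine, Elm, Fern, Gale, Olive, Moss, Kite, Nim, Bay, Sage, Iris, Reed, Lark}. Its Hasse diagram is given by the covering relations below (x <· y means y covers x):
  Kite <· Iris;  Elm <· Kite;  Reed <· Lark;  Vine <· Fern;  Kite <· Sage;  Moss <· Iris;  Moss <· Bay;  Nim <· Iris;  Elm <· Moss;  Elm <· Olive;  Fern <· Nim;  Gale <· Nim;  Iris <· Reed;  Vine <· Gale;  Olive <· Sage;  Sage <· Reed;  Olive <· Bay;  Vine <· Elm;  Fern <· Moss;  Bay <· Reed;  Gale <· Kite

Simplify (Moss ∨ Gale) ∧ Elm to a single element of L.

Moss ∨ Gale = Iris
Iris ∧ Elm = Elm

Elm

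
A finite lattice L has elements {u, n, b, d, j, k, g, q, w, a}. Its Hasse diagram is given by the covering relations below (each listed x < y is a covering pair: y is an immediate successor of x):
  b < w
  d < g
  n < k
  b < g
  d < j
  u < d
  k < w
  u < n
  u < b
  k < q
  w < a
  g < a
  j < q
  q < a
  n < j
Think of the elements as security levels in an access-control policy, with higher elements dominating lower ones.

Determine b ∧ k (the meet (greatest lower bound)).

Common lower bounds of {b, k}: u.
The greatest among these is u.

u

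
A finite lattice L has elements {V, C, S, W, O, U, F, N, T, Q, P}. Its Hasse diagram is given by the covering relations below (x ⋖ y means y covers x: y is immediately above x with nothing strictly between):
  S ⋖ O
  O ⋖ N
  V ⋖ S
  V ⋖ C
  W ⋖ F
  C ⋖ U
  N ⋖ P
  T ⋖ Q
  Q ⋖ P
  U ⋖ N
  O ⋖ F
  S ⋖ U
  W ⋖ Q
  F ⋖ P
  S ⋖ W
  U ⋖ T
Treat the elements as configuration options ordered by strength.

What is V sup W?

Common upper bounds of {V, W}: F, P, Q, W.
The least among these is W.

W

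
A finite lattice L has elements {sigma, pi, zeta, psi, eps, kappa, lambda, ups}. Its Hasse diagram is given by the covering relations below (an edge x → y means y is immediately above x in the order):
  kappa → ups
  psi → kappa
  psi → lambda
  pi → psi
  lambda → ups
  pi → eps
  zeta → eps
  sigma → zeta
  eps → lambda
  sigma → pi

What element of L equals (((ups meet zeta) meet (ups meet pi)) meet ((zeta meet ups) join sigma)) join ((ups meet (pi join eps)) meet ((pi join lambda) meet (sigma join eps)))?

eps

ups ∧ zeta = zeta
ups ∧ pi = pi
zeta ∧ pi = sigma
zeta ∧ ups = zeta
zeta ∨ sigma = zeta
sigma ∧ zeta = sigma
pi ∨ eps = eps
ups ∧ eps = eps
pi ∨ lambda = lambda
sigma ∨ eps = eps
lambda ∧ eps = eps
eps ∧ eps = eps
sigma ∨ eps = eps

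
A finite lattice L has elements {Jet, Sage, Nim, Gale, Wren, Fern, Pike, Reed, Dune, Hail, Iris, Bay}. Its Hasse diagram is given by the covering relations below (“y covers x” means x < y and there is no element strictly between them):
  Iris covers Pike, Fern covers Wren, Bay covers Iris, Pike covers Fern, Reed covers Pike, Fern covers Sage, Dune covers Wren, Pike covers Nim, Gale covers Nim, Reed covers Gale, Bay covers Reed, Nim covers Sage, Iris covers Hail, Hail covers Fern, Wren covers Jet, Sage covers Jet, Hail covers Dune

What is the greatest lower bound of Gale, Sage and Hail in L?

Sage

Common lower bounds of {Gale, Sage, Hail}: Jet, Sage.
The greatest among these is Sage.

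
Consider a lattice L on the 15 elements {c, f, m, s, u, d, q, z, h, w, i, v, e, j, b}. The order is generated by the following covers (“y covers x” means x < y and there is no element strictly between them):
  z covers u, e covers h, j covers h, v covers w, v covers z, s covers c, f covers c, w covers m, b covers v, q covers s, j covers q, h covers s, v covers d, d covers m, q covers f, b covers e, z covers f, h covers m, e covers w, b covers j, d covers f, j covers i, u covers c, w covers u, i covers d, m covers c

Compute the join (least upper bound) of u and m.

w

Common upper bounds of {u, m}: b, e, v, w.
The least among these is w.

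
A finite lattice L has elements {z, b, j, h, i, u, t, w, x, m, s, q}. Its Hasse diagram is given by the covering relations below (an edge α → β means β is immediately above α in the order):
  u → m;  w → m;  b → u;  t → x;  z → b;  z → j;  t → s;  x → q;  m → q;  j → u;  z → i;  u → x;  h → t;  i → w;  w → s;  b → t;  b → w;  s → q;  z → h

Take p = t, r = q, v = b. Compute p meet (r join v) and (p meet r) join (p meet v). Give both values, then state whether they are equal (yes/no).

r join v = q, so p meet (r join v) = t meet q = t.
p meet r = t and p meet v = b, so (p meet r) join (p meet v) = t join b = t.
Equal: yes.

t; t; yes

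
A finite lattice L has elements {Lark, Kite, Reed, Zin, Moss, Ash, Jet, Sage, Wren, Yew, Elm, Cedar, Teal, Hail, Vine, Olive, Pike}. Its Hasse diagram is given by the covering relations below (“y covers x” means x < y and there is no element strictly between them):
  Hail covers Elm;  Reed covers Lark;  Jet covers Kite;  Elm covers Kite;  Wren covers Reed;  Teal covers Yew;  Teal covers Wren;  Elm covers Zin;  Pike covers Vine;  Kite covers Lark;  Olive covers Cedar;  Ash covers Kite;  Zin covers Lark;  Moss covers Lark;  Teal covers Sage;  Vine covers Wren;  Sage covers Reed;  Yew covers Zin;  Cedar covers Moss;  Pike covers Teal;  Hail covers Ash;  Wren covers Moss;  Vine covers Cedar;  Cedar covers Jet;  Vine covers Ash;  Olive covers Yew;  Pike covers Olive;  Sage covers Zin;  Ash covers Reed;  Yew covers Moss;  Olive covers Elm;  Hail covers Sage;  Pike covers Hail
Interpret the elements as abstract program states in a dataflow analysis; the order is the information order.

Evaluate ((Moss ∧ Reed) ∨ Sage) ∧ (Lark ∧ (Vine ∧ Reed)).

Moss ∧ Reed = Lark
Lark ∨ Sage = Sage
Vine ∧ Reed = Reed
Lark ∧ Reed = Lark
Sage ∧ Lark = Lark

Lark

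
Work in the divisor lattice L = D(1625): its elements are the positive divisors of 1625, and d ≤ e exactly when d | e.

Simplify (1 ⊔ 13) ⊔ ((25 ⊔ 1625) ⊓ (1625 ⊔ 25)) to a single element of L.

1 ∨ 13 = 13
25 ∨ 1625 = 1625
1625 ∨ 25 = 1625
1625 ∧ 1625 = 1625
13 ∨ 1625 = 1625

1625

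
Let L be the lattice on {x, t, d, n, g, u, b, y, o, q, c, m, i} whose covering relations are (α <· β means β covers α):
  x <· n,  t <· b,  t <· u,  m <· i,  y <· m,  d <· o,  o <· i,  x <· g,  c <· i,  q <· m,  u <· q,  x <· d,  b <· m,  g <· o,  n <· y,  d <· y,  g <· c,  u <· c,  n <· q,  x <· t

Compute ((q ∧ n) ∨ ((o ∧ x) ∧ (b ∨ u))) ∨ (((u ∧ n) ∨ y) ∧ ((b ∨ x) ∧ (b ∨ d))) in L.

n

q ∧ n = n
o ∧ x = x
b ∨ u = m
x ∧ m = x
n ∨ x = n
u ∧ n = x
x ∨ y = y
b ∨ x = b
b ∨ d = m
b ∧ m = b
y ∧ b = x
n ∨ x = n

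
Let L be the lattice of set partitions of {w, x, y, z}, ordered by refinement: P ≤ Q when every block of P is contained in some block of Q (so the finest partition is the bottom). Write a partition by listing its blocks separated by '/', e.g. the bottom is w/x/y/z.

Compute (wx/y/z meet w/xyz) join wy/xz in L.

wy/xz

wx/y/z ∧ w/xyz = w/x/y/z
w/x/y/z ∨ wy/xz = wy/xz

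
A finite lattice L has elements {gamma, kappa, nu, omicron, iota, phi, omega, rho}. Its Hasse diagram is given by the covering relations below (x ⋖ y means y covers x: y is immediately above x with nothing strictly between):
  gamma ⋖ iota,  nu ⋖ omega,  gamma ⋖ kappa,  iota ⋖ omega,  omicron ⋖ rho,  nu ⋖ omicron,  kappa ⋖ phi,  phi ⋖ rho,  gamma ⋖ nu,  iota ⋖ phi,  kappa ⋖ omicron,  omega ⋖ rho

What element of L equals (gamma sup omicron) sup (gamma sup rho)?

gamma ∨ omicron = omicron
gamma ∨ rho = rho
omicron ∨ rho = rho

rho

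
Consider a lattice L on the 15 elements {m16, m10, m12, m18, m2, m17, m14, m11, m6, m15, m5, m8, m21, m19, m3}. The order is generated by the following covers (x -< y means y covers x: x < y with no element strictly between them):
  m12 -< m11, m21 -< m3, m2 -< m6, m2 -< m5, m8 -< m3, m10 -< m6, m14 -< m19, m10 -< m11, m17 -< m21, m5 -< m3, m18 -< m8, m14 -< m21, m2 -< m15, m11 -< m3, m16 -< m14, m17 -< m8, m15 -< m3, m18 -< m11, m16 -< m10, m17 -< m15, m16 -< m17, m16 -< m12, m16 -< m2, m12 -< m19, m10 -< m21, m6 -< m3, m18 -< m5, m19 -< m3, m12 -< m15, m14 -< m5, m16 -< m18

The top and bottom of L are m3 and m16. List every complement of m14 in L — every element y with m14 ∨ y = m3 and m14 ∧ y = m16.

m11, m15, m6, m8

Need y with m14 ∨ y = m3 and m14 ∧ y = m16.
Checking each element gives: m11, m15, m6, m8.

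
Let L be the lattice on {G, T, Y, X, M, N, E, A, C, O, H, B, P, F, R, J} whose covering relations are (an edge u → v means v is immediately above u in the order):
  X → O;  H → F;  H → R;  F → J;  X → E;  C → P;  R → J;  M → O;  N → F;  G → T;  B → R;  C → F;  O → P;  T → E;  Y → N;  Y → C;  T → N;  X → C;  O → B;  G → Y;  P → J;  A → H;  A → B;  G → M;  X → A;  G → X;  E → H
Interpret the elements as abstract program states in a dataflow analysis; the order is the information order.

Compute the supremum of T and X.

E

Common upper bounds of {T, X}: E, F, H, J, R.
The least among these is E.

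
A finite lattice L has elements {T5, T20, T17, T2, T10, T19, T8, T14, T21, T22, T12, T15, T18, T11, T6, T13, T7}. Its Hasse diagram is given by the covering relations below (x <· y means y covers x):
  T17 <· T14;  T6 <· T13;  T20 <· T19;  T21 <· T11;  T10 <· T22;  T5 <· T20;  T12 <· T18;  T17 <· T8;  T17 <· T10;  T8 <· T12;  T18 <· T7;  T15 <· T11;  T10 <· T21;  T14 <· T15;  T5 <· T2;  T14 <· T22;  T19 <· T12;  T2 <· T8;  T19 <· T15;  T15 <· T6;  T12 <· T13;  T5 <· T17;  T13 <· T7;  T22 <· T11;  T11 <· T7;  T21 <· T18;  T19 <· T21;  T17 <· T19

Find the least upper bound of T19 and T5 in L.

Common upper bounds of {T19, T5}: T11, T12, T13, T15, T18, T19, T21, T6, T7.
The least among these is T19.

T19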